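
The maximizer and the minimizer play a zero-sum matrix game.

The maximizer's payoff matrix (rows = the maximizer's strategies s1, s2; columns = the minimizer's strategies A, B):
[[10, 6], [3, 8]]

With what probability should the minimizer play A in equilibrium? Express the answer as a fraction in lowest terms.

Row minima are 6 and 3, so the maximizer's maximin is 6; column maxima are 10 and 8, so the minimizer's minimax is 8. These differ, so the equilibrium is in mixed strategies.
Let the minimizer play A with probability q. The maximizer is indifferent when 10q + 6(1−q) = 3q + 8(1−q), giving q = 2/9.

2/9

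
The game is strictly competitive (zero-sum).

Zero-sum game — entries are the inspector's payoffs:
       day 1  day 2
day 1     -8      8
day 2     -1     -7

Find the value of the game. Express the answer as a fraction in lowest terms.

-32/11

Row minima are -8 and -7, so the inspector's maximin is -7; column maxima are -1 and 8, so the inspectee's minimax is -1. These differ, so the equilibrium is in mixed strategies.
Let the inspector play day 1 with probability p. The inspectee is indifferent when −8p − (1−p) = 8p − 7(1−p), giving p = 3/11.
Let the inspectee play day 1 with probability q. The inspector is indifferent when −8q + 8(1−q) = −q − 7(1−q), giving q = 15/22.
The value is -8·(15/22) + (8)·(7/22) = -32/11.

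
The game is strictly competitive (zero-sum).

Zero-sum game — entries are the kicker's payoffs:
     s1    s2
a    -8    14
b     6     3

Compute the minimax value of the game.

108/25

Row minima are -8 and 3, so the kicker's maximin is 3; column maxima are 6 and 14, so the goalkeeper's minimax is 6. These differ, so the equilibrium is in mixed strategies.
Let the kicker play a with probability p. The goalkeeper is indifferent when −8p + 6(1−p) = 14p + 3(1−p), giving p = 3/25.
Let the goalkeeper play s1 with probability q. The kicker is indifferent when −8q + 14(1−q) = 6q + 3(1−q), giving q = 11/25.
The value is -8·(11/25) + (14)·(14/25) = 108/25.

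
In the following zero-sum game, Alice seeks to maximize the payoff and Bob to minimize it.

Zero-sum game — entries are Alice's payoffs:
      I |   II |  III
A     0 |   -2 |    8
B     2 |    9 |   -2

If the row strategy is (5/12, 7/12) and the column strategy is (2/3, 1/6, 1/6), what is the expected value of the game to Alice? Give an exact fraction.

15/8

Against (2/3, 1/6, 1/6), each row's expected payoff is A: 1; B: 5/2.
Taking the (5/12, 7/12)-weighted average: (5/12)·(1) + (7/12)·(5/2) = 15/8.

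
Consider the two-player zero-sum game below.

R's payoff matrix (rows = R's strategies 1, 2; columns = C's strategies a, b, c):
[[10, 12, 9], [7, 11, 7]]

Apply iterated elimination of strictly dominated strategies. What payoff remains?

9

Row 2 is strictly dominated by row 1 (10>7, 12>11, 9>7); eliminate 2.
Column a is strictly dominated by c for C (9<10); eliminate a.
Column b is strictly dominated by c for C (9<12); eliminate b.
Only (1, c) remains, with payoff 9.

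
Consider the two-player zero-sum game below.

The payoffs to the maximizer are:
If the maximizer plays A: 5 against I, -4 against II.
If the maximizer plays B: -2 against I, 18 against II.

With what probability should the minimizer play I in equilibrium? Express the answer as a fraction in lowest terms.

22/29

Row minima are -4 and -2, so the maximizer's maximin is -2; column maxima are 5 and 18, so the minimizer's minimax is 5. These differ, so the equilibrium is in mixed strategies.
Let the minimizer play I with probability q. The maximizer is indifferent when 5q − 4(1−q) = −2q + 18(1−q), giving q = 22/29.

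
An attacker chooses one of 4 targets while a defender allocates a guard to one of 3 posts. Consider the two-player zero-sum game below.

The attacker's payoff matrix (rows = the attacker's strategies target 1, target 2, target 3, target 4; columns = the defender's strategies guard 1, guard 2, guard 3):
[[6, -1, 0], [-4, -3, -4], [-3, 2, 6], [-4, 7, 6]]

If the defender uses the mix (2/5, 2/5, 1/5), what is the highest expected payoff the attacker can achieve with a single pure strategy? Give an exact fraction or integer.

12/5

target 1: (6)·(2/5) + (-1)·(2/5) + (0)·(1/5) = 2.
target 2: (-4)·(2/5) + (-3)·(2/5) + (-4)·(1/5) = -18/5.
target 3: (-3)·(2/5) + (2)·(2/5) + (6)·(1/5) = 4/5.
target 4: (-4)·(2/5) + (7)·(2/5) + (6)·(1/5) = 12/5.
The best pure response is target 4 with expected payoff 12/5.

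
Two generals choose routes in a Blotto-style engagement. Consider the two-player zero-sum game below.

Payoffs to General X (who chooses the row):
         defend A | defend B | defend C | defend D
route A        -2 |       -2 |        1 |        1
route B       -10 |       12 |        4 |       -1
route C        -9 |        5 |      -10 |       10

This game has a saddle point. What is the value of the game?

Row minima: -2, -10, -10 → General X's maximin is -2.
Column maxima: -2, 12, 4, 10 → General Y's minimax is -2.
They coincide at (route A, defend A), so the value is -2.

-2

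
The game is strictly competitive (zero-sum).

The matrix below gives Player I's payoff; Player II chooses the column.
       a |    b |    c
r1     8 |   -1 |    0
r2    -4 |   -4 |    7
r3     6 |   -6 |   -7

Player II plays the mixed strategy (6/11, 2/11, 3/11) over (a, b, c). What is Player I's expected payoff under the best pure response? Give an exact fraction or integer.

r1: (8)·(6/11) + (-1)·(2/11) + (0)·(3/11) = 46/11.
r2: (-4)·(6/11) + (-4)·(2/11) + (7)·(3/11) = -1.
r3: (6)·(6/11) + (-6)·(2/11) + (-7)·(3/11) = 3/11.
The best pure response is r1 with expected payoff 46/11.

46/11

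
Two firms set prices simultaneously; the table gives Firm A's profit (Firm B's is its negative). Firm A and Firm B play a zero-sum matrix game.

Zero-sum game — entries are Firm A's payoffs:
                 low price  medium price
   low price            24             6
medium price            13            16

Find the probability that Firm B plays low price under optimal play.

10/21

Row minima are 6 and 13, so Firm A's maximin is 13; column maxima are 24 and 16, so Firm B's minimax is 16. These differ, so the equilibrium is in mixed strategies.
Let Firm B play low price with probability q. Firm A is indifferent when 24q + 6(1−q) = 13q + 16(1−q), giving q = 10/21.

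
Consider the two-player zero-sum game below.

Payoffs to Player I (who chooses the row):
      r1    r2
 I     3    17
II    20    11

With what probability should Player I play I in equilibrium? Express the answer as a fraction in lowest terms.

9/23

Row minima are 3 and 11, so Player I's maximin is 11; column maxima are 20 and 17, so Player II's minimax is 17. These differ, so the equilibrium is in mixed strategies.
Let Player I play I with probability p. Player II is indifferent when 3p + 20(1−p) = 17p + 11(1−p), giving p = 9/23.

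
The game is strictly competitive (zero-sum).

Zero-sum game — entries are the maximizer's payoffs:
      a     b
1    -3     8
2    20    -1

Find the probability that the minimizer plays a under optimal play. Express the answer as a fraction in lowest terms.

9/32

Row minima are -3 and -1, so the maximizer's maximin is -1; column maxima are 20 and 8, so the minimizer's minimax is 8. These differ, so the equilibrium is in mixed strategies.
Let the minimizer play a with probability q. The maximizer is indifferent when −3q + 8(1−q) = 20q − (1−q), giving q = 9/32.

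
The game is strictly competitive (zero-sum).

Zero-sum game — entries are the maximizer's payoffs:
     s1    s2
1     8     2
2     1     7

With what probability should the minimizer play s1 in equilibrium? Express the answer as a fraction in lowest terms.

5/12

Row minima are 2 and 1, so the maximizer's maximin is 2; column maxima are 8 and 7, so the minimizer's minimax is 7. These differ, so the equilibrium is in mixed strategies.
Let the minimizer play s1 with probability q. The maximizer is indifferent when 8q + 2(1−q) = q + 7(1−q), giving q = 5/12.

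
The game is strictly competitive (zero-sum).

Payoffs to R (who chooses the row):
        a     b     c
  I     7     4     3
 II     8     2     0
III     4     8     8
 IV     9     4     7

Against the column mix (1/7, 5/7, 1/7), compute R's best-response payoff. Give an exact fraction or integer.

I: (7)·(1/7) + (4)·(5/7) + (3)·(1/7) = 30/7.
II: (8)·(1/7) + (2)·(5/7) + (0)·(1/7) = 18/7.
III: (4)·(1/7) + (8)·(5/7) + (8)·(1/7) = 52/7.
IV: (9)·(1/7) + (4)·(5/7) + (7)·(1/7) = 36/7.
The best pure response is III with expected payoff 52/7.

52/7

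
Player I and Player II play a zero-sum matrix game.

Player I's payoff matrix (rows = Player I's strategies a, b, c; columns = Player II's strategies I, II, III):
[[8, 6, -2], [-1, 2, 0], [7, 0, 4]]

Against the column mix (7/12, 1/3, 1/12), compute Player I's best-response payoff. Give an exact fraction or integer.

a: (8)·(7/12) + (6)·(1/3) + (-2)·(1/12) = 13/2.
b: (-1)·(7/12) + (2)·(1/3) + (0)·(1/12) = 1/12.
c: (7)·(7/12) + (0)·(1/3) + (4)·(1/12) = 53/12.
The best pure response is a with expected payoff 13/2.

13/2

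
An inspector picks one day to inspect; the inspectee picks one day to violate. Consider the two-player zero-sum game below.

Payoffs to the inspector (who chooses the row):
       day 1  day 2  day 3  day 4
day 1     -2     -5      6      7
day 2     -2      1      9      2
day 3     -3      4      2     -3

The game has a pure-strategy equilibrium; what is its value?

Row minima: -5, -2, -3 → the inspector's maximin is -2.
Column maxima: -2, 4, 9, 7 → the inspectee's minimax is -2.
They coincide at (day 2, day 1), so the value is -2.

-2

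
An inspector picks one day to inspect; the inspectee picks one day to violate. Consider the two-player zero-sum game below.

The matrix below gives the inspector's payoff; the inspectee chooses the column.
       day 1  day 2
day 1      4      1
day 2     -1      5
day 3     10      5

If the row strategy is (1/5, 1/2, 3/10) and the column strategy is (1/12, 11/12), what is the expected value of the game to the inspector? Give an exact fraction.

Against (1/12, 11/12), each row's expected payoff is day 1: 5/4; day 2: 9/2; day 3: 65/12.
Taking the (1/5, 1/2, 3/10)-weighted average: (1/5)·(5/4) + (1/2)·(9/2) + (3/10)·(65/12) = 33/8.

33/8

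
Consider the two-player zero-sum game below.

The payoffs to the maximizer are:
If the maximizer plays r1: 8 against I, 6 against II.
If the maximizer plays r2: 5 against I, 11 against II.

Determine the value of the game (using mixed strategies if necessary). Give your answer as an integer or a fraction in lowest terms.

Row minima are 6 and 5, so the maximizer's maximin is 6; column maxima are 8 and 11, so the minimizer's minimax is 8. These differ, so the equilibrium is in mixed strategies.
Let the maximizer play r1 with probability p. The minimizer is indifferent when 8p + 5(1−p) = 6p + 11(1−p), giving p = 3/4.
Let the minimizer play I with probability q. The maximizer is indifferent when 8q + 6(1−q) = 5q + 11(1−q), giving q = 5/8.
The value is 8·(5/8) + (6)·(3/8) = 29/4.

29/4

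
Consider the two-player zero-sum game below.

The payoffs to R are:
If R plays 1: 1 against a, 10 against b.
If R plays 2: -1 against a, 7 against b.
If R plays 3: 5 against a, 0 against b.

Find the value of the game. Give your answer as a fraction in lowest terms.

Row 2 is strictly dominated by row 1, so R never plays it.
The remaining 2×2 game on (1, 3) × (a, b) has no saddle point. Let R play 1 with probability p; indifference gives p + 5(1−p) = 10p, so p = 5/14.
Similarly C's optimal q on a is 5/7, and the value is 1·(5/7) + (10)·(2/7) = 25/7.

25/7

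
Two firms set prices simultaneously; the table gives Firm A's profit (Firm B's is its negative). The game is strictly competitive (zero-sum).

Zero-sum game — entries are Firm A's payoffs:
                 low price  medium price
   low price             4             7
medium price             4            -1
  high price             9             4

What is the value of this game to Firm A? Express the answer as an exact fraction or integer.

47/8

Row medium price is strictly dominated by row high price, so Firm A never plays it.
The remaining 2×2 game on (low price, high price) × (low price, medium price) has no saddle point. Let Firm A play low price with probability p; indifference gives 4p + 9(1−p) = 7p + 4(1−p), so p = 5/8.
Similarly Firm B's optimal q on low price is 3/8, and the value is 4·(3/8) + (7)·(5/8) = 47/8.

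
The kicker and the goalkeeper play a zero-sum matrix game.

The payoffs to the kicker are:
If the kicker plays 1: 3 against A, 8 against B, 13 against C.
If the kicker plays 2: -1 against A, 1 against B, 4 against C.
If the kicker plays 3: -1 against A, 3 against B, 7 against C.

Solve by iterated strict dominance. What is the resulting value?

3

Column C is strictly dominated by A for the goalkeeper (3<13, -1<4, -1<7); eliminate C.
Column B is strictly dominated by A for the goalkeeper (3<8, -1<1, -1<3); eliminate B.
Row 2 is strictly dominated by row 1 (3>-1); eliminate 2.
Row 3 is strictly dominated by row 1 (3>-1); eliminate 3.
Only (1, A) remains, with payoff 3.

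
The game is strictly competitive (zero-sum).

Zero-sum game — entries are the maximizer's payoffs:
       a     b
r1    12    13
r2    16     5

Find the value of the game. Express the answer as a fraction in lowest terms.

37/3

Row minima are 12 and 5, so the maximizer's maximin is 12; column maxima are 16 and 13, so the minimizer's minimax is 13. These differ, so the equilibrium is in mixed strategies.
Let the maximizer play r1 with probability p. The minimizer is indifferent when 12p + 16(1−p) = 13p + 5(1−p), giving p = 11/12.
Let the minimizer play a with probability q. The maximizer is indifferent when 12q + 13(1−q) = 16q + 5(1−q), giving q = 2/3.
The value is 12·(2/3) + (13)·(1/3) = 37/3.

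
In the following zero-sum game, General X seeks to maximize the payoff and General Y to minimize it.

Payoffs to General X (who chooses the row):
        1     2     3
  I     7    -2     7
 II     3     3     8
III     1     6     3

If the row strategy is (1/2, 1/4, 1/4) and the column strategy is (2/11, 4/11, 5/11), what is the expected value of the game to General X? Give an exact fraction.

Against (2/11, 4/11, 5/11), each row's expected payoff is I: 41/11; II: 58/11; III: 41/11.
Taking the (1/2, 1/4, 1/4)-weighted average: (1/2)·(41/11) + (1/4)·(58/11) + (1/4)·(41/11) = 181/44.

181/44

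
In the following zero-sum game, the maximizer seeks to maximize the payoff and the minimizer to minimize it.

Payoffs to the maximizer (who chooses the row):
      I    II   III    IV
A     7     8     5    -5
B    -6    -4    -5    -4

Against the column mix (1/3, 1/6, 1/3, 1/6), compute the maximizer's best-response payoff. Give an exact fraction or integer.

9/2

A: (7)·(1/3) + (8)·(1/6) + (5)·(1/3) + (-5)·(1/6) = 9/2.
B: (-6)·(1/3) + (-4)·(1/6) + (-5)·(1/3) + (-4)·(1/6) = -5.
The best pure response is A with expected payoff 9/2.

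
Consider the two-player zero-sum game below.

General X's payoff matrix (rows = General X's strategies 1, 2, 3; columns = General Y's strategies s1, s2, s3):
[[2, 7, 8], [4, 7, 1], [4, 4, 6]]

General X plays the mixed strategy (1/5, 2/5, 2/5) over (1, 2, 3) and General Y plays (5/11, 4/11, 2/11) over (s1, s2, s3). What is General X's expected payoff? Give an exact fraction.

50/11

Against (5/11, 4/11, 2/11), each row's expected payoff is 1: 54/11; 2: 50/11; 3: 48/11.
Taking the (1/5, 2/5, 2/5)-weighted average: (1/5)·(54/11) + (2/5)·(50/11) + (2/5)·(48/11) = 50/11.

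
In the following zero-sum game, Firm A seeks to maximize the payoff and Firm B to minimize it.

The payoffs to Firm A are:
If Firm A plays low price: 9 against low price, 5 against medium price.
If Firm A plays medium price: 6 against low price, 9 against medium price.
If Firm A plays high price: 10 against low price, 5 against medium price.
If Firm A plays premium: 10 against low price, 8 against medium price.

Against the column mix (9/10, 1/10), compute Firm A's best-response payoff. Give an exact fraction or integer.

low price: (9)·(9/10) + (5)·(1/10) = 43/5.
medium price: (6)·(9/10) + (9)·(1/10) = 63/10.
high price: (10)·(9/10) + (5)·(1/10) = 19/2.
premium: (10)·(9/10) + (8)·(1/10) = 49/5.
The best pure response is premium with expected payoff 49/5.

49/5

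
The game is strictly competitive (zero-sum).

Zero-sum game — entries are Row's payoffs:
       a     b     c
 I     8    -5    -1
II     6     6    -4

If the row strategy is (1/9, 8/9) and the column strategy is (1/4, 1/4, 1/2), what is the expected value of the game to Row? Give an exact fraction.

Against (1/4, 1/4, 1/2), each row's expected payoff is I: 1/4; II: 1.
Taking the (1/9, 8/9)-weighted average: (1/9)·(1/4) + (8/9)·(1) = 11/12.

11/12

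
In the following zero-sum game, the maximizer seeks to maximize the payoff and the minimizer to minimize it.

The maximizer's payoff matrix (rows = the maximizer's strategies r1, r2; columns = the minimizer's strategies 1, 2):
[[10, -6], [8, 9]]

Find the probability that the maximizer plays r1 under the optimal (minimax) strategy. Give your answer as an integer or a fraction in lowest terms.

Row minima are -6 and 8, so the maximizer's maximin is 8; column maxima are 10 and 9, so the minimizer's minimax is 9. These differ, so the equilibrium is in mixed strategies.
Let the maximizer play r1 with probability p. The minimizer is indifferent when 10p + 8(1−p) = −6p + 9(1−p), giving p = 1/17.

1/17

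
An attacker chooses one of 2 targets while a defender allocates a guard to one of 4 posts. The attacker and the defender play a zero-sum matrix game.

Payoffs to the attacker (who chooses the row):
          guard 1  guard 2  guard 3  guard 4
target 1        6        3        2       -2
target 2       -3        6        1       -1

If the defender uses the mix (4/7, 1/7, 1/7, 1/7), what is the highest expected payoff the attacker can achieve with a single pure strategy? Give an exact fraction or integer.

27/7

target 1: (6)·(4/7) + (3)·(1/7) + (2)·(1/7) + (-2)·(1/7) = 27/7.
target 2: (-3)·(4/7) + (6)·(1/7) + (1)·(1/7) + (-1)·(1/7) = -6/7.
The best pure response is target 1 with expected payoff 27/7.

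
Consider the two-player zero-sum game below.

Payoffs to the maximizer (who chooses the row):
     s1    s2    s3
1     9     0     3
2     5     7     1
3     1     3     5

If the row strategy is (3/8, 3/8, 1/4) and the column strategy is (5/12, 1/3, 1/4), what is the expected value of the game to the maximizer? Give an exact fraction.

197/48

Against (5/12, 1/3, 1/4), each row's expected payoff is 1: 9/2; 2: 14/3; 3: 8/3.
Taking the (3/8, 3/8, 1/4)-weighted average: (3/8)·(9/2) + (3/8)·(14/3) + (1/4)·(8/3) = 197/48.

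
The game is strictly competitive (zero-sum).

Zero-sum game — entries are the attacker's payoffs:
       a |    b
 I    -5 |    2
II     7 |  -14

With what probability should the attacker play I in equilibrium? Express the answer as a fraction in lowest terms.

Row minima are -5 and -14, so the attacker's maximin is -5; column maxima are 7 and 2, so the defender's minimax is 2. These differ, so the equilibrium is in mixed strategies.
Let the attacker play I with probability p. The defender is indifferent when −5p + 7(1−p) = 2p − 14(1−p), giving p = 3/4.

3/4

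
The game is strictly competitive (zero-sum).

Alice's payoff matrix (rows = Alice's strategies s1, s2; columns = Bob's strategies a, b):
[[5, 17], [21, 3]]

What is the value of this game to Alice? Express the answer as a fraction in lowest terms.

Row minima are 5 and 3, so Alice's maximin is 5; column maxima are 21 and 17, so Bob's minimax is 17. These differ, so the equilibrium is in mixed strategies.
Let Alice play s1 with probability p. Bob is indifferent when 5p + 21(1−p) = 17p + 3(1−p), giving p = 3/5.
Let Bob play a with probability q. Alice is indifferent when 5q + 17(1−q) = 21q + 3(1−q), giving q = 7/15.
The value is 5·(7/15) + (17)·(8/15) = 57/5.

57/5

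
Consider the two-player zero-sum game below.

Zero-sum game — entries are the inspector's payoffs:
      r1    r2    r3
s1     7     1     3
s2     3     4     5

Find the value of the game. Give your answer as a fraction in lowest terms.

Column r3 is strictly dominated by r2 for the inspectee (it gives the inspector more in every row).
The remaining 2×2 game on (s1, s2) × (r1, r2) has no saddle point. Let the inspector play s1 with probability p; indifference gives 7p + 3(1−p) = p + 4(1−p), so p = 1/7.
Similarly the inspectee's optimal q on r1 is 3/7, and the value is 7·(3/7) + (1)·(4/7) = 25/7.

25/7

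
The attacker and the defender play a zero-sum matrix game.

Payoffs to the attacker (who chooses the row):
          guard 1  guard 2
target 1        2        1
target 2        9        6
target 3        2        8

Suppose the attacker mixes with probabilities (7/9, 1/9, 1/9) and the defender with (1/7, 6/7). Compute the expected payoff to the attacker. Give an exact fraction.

Against (1/7, 6/7), each row's expected payoff is target 1: 8/7; target 2: 45/7; target 3: 50/7.
Taking the (7/9, 1/9, 1/9)-weighted average: (7/9)·(8/7) + (1/9)·(45/7) + (1/9)·(50/7) = 151/63.

151/63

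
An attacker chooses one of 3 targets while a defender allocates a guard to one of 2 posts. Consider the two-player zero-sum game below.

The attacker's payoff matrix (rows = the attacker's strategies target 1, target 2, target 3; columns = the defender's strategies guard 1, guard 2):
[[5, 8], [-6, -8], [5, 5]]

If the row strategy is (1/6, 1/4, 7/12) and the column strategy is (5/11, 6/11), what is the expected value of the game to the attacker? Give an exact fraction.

Against (5/11, 6/11), each row's expected payoff is target 1: 73/11; target 2: -78/11; target 3: 5.
Taking the (1/6, 1/4, 7/12)-weighted average: (1/6)·(73/11) + (1/4)·(-78/11) + (7/12)·(5) = 9/4.

9/4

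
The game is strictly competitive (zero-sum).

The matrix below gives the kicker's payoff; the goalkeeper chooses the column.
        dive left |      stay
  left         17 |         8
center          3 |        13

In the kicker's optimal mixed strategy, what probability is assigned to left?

Row minima are 8 and 3, so the kicker's maximin is 8; column maxima are 17 and 13, so the goalkeeper's minimax is 13. These differ, so the equilibrium is in mixed strategies.
Let the kicker play left with probability p. The goalkeeper is indifferent when 17p + 3(1−p) = 8p + 13(1−p), giving p = 10/19.

10/19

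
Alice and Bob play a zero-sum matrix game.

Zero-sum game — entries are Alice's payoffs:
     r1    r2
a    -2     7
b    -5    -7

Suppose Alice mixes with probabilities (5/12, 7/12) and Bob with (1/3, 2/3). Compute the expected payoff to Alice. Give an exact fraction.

-73/36

Against (1/3, 2/3), each row's expected payoff is a: 4; b: -19/3.
Taking the (5/12, 7/12)-weighted average: (5/12)·(4) + (7/12)·(-19/3) = -73/36.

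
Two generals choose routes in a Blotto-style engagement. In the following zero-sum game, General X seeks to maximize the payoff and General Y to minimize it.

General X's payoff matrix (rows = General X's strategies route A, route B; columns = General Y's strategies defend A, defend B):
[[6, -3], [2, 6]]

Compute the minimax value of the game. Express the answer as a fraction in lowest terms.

42/13

Row minima are -3 and 2, so General X's maximin is 2; column maxima are 6 and 6, so General Y's minimax is 6. These differ, so the equilibrium is in mixed strategies.
Let General X play route A with probability p. General Y is indifferent when 6p + 2(1−p) = −3p + 6(1−p), giving p = 4/13.
Let General Y play defend A with probability q. General X is indifferent when 6q − 3(1−q) = 2q + 6(1−q), giving q = 9/13.
The value is 6·(9/13) + (-3)·(4/13) = 42/13.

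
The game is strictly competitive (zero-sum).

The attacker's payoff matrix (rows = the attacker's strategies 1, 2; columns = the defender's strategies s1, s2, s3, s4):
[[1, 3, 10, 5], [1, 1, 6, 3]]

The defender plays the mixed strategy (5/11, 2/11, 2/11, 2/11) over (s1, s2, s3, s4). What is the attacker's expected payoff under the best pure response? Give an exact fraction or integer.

1: (1)·(5/11) + (3)·(2/11) + (10)·(2/11) + (5)·(2/11) = 41/11.
2: (1)·(5/11) + (1)·(2/11) + (6)·(2/11) + (3)·(2/11) = 25/11.
The best pure response is 1 with expected payoff 41/11.

41/11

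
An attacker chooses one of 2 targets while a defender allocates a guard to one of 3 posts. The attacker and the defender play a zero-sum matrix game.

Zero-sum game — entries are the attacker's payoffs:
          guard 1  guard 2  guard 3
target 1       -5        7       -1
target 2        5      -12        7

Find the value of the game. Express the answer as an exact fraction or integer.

-25/29

Column guard 3 is strictly dominated by guard 1 for the defender (it gives the attacker more in every row).
The remaining 2×2 game on (target 1, target 2) × (guard 1, guard 2) has no saddle point. Let the attacker play target 1 with probability p; indifference gives −5p + 5(1−p) = 7p − 12(1−p), so p = 17/29.
Similarly the defender's optimal q on guard 1 is 19/29, and the value is -5·(19/29) + (7)·(10/29) = -25/29.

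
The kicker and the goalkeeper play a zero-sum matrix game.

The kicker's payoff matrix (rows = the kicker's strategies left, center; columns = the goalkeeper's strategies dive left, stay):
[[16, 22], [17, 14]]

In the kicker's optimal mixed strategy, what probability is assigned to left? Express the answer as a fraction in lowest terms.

1/3

Row minima are 16 and 14, so the kicker's maximin is 16; column maxima are 17 and 22, so the goalkeeper's minimax is 17. These differ, so the equilibrium is in mixed strategies.
Let the kicker play left with probability p. The goalkeeper is indifferent when 16p + 17(1−p) = 22p + 14(1−p), giving p = 1/3.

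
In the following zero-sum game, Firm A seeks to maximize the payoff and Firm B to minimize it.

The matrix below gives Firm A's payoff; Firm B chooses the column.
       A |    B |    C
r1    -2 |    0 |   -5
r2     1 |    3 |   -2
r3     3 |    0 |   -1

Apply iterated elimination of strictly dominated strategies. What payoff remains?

Column B is strictly dominated by C for Firm B (-5<0, -2<3, -1<0); eliminate B.
Row r2 is strictly dominated by row r3 (3>1, -1>-2); eliminate r2.
Column A is strictly dominated by C for Firm B (-5<-2, -1<3); eliminate A.
Row r1 is strictly dominated by row r3 (-1>-5); eliminate r1.
Only (r3, C) remains, with payoff -1.

-1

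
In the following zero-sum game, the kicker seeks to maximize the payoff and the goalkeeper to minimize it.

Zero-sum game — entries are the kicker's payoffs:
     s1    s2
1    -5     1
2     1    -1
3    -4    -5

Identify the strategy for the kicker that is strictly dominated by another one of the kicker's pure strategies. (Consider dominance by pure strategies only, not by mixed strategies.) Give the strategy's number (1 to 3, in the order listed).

Compare 3 with 2: 1 > -4, -1 > -5.
So 2 strictly dominates 3 for the kicker; 3 is strictly dominated.

3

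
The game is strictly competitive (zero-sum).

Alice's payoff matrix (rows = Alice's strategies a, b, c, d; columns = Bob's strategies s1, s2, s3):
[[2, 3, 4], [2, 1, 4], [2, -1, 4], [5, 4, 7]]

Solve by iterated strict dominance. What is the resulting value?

Column s3 is strictly dominated by s1 for Bob (2<4, 2<4, 2<4, 5<7); eliminate s3.
Row c is strictly dominated by row d (5>2, 4>-1); eliminate c.
Row b is strictly dominated by row d (5>2, 4>1); eliminate b.
Row a is strictly dominated by row d (5>2, 4>3); eliminate a.
Column s1 is strictly dominated by s2 for Bob (4<5); eliminate s1.
Only (d, s2) remains, with payoff 4.

4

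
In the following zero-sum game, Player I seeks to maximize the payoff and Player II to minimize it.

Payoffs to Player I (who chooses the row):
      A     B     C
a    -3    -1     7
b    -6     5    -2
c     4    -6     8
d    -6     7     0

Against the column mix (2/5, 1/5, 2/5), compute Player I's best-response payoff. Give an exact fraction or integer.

a: (-3)·(2/5) + (-1)·(1/5) + (7)·(2/5) = 7/5.
b: (-6)·(2/5) + (5)·(1/5) + (-2)·(2/5) = -11/5.
c: (4)·(2/5) + (-6)·(1/5) + (8)·(2/5) = 18/5.
d: (-6)·(2/5) + (7)·(1/5) + (0)·(2/5) = -1.
The best pure response is c with expected payoff 18/5.

18/5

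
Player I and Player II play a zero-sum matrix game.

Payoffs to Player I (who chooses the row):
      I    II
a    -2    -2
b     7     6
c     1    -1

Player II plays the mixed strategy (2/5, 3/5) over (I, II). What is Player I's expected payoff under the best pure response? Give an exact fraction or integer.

a: (-2)·(2/5) + (-2)·(3/5) = -2.
b: (7)·(2/5) + (6)·(3/5) = 32/5.
c: (1)·(2/5) + (-1)·(3/5) = -1/5.
The best pure response is b with expected payoff 32/5.

32/5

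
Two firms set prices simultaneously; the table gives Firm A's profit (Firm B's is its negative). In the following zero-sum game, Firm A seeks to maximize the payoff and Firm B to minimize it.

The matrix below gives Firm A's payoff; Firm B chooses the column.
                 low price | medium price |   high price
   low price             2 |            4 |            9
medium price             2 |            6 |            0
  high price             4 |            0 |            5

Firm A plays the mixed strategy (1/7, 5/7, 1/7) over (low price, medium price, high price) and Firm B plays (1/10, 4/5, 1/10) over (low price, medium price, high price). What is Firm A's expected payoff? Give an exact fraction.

Against (1/10, 4/5, 1/10), each row's expected payoff is low price: 43/10; medium price: 5; high price: 9/10.
Taking the (1/7, 5/7, 1/7)-weighted average: (1/7)·(43/10) + (5/7)·(5) + (1/7)·(9/10) = 151/35.

151/35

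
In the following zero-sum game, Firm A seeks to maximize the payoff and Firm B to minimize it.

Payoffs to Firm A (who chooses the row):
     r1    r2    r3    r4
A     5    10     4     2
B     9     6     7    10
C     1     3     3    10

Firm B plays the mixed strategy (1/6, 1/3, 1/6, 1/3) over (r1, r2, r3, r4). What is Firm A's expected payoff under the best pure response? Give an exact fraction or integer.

8

A: (5)·(1/6) + (10)·(1/3) + (4)·(1/6) + (2)·(1/3) = 11/2.
B: (9)·(1/6) + (6)·(1/3) + (7)·(1/6) + (10)·(1/3) = 8.
C: (1)·(1/6) + (3)·(1/3) + (3)·(1/6) + (10)·(1/3) = 5.
The best pure response is B with expected payoff 8.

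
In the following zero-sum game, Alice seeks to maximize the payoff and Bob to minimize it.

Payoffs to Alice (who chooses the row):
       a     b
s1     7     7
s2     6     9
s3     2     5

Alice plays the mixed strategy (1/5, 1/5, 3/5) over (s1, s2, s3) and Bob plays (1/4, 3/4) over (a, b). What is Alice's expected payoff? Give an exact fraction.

28/5

Against (1/4, 3/4), each row's expected payoff is s1: 7; s2: 33/4; s3: 17/4.
Taking the (1/5, 1/5, 3/5)-weighted average: (1/5)·(7) + (1/5)·(33/4) + (3/5)·(17/4) = 28/5.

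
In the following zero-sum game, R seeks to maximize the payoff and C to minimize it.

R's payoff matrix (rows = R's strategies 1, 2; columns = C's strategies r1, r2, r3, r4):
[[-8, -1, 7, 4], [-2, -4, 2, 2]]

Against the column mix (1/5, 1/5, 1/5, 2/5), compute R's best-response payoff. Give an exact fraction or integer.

1: (-8)·(1/5) + (-1)·(1/5) + (7)·(1/5) + (4)·(2/5) = 6/5.
2: (-2)·(1/5) + (-4)·(1/5) + (2)·(1/5) + (2)·(2/5) = 0.
The best pure response is 1 with expected payoff 6/5.

6/5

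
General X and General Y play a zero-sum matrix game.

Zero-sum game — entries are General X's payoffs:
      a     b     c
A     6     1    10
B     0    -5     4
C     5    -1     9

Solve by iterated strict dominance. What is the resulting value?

1

Column c is strictly dominated by a for General Y (6<10, 0<4, 5<9); eliminate c.
Column a is strictly dominated by b for General Y (1<6, -5<0, -1<5); eliminate a.
Row C is strictly dominated by row A (1>-1); eliminate C.
Row B is strictly dominated by row A (1>-5); eliminate B.
Only (A, b) remains, with payoff 1.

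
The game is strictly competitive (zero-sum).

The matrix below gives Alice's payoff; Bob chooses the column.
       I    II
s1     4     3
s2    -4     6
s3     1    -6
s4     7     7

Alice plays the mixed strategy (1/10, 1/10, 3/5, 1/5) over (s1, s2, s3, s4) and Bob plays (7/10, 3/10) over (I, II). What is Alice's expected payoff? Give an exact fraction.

101/100

Against (7/10, 3/10), each row's expected payoff is s1: 37/10; s2: -1; s3: -11/10; s4: 7.
Taking the (1/10, 1/10, 3/5, 1/5)-weighted average: (1/10)·(37/10) + (1/10)·(-1) + (3/5)·(-11/10) + (1/5)·(7) = 101/100.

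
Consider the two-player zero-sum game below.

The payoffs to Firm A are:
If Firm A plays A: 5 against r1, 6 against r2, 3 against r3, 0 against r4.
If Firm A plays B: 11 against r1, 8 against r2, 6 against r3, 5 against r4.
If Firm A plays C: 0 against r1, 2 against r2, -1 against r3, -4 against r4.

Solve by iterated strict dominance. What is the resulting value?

Row A is strictly dominated by row B (11>5, 8>6, 6>3, 5>0); eliminate A.
Column r1 is strictly dominated by r3 for Firm B (6<11, -1<0); eliminate r1.
Column r2 is strictly dominated by r3 for Firm B (6<8, -1<2); eliminate r2.
Row C is strictly dominated by row B (6>-1, 5>-4); eliminate C.
Column r3 is strictly dominated by r4 for Firm B (5<6); eliminate r3.
Only (B, r4) remains, with payoff 5.

5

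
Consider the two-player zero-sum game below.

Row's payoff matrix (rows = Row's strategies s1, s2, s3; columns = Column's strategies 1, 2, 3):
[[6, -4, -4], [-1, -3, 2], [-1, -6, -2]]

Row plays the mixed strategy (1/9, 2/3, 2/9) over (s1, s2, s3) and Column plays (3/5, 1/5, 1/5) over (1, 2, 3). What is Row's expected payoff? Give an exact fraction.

-4/5

Against (3/5, 1/5, 1/5), each row's expected payoff is s1: 2; s2: -4/5; s3: -11/5.
Taking the (1/9, 2/3, 2/9)-weighted average: (1/9)·(2) + (2/3)·(-4/5) + (2/9)·(-11/5) = -4/5.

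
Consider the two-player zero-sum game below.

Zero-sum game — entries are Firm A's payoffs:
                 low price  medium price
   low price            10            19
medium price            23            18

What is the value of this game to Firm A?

Row minima are 10 and 18, so Firm A's maximin is 18; column maxima are 23 and 19, so Firm B's minimax is 19. These differ, so the equilibrium is in mixed strategies.
Let Firm A play low price with probability p. Firm B is indifferent when 10p + 23(1−p) = 19p + 18(1−p), giving p = 5/14.
Let Firm B play low price with probability q. Firm A is indifferent when 10q + 19(1−q) = 23q + 18(1−q), giving q = 1/14.
The value is 10·(1/14) + (19)·(13/14) = 257/14.

257/14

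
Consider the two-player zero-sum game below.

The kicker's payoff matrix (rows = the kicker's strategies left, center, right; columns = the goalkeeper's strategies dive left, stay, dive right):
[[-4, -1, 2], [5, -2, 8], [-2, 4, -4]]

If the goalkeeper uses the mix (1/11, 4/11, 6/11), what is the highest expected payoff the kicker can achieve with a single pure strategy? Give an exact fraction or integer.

45/11

left: (-4)·(1/11) + (-1)·(4/11) + (2)·(6/11) = 4/11.
center: (5)·(1/11) + (-2)·(4/11) + (8)·(6/11) = 45/11.
right: (-2)·(1/11) + (4)·(4/11) + (-4)·(6/11) = -10/11.
The best pure response is center with expected payoff 45/11.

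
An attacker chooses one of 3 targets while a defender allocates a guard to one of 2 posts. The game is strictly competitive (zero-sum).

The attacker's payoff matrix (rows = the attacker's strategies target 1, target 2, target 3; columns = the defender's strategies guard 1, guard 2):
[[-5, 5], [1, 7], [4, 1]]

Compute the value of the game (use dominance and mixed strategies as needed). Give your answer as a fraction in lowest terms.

3

Row target 1 is strictly dominated by row target 2, so the attacker never plays it.
The remaining 2×2 game on (target 2, target 3) × (guard 1, guard 2) has no saddle point. Let the attacker play target 2 with probability p; indifference gives p + 4(1−p) = 7p + (1−p), so p = 1/3.
Similarly the defender's optimal q on guard 1 is 2/3, and the value is 1·(2/3) + (7)·(1/3) = 3.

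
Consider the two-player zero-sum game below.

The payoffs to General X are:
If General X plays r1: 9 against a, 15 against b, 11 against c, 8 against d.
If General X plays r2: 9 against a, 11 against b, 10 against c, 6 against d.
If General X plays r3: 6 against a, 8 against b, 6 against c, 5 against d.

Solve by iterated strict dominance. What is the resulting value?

8

Column b is strictly dominated by a for General Y (9<15, 9<11, 6<8); eliminate b.
Column c is strictly dominated by d for General Y (8<11, 6<10, 5<6); eliminate c.
Column a is strictly dominated by d for General Y (8<9, 6<9, 5<6); eliminate a.
Row r3 is strictly dominated by row r1 (8>5); eliminate r3.
Row r2 is strictly dominated by row r1 (8>6); eliminate r2.
Only (r1, d) remains, with payoff 8.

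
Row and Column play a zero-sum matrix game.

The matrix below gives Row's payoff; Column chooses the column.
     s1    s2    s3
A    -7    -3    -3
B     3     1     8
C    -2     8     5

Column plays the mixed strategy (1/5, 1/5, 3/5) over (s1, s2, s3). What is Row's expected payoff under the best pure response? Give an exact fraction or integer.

28/5

A: (-7)·(1/5) + (-3)·(1/5) + (-3)·(3/5) = -19/5.
B: (3)·(1/5) + (1)·(1/5) + (8)·(3/5) = 28/5.
C: (-2)·(1/5) + (8)·(1/5) + (5)·(3/5) = 21/5.
The best pure response is B with expected payoff 28/5.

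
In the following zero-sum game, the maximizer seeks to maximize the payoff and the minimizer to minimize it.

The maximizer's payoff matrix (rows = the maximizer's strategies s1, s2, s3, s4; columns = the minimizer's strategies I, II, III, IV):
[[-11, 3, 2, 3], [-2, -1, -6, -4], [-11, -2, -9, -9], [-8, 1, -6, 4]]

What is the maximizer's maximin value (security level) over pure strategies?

-6

The worst-case payoff for each row is s1: -11, s2: -6, s3: -11, s4: -8.
The best of these is -6.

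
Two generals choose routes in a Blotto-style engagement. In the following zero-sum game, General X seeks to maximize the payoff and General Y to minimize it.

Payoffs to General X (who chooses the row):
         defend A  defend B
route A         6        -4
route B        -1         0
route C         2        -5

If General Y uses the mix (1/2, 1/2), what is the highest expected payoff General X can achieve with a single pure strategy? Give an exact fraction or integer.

1

route A: (6)·(1/2) + (-4)·(1/2) = 1.
route B: (-1)·(1/2) + (0)·(1/2) = -1/2.
route C: (2)·(1/2) + (-5)·(1/2) = -3/2.
The best pure response is route A with expected payoff 1.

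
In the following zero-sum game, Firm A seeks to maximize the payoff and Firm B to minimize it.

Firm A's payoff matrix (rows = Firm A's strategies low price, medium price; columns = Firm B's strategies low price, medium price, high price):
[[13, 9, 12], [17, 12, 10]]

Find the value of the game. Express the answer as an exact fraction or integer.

Column low price is strictly dominated by medium price for Firm B (it gives Firm A more in every row).
The remaining 2×2 game on (low price, medium price) × (medium price, high price) has no saddle point. Let Firm A play low price with probability p; indifference gives 9p + 12(1−p) = 12p + 10(1−p), so p = 2/5.
Similarly Firm B's optimal q on medium price is 2/5, and the value is 9·(2/5) + (12)·(3/5) = 54/5.

54/5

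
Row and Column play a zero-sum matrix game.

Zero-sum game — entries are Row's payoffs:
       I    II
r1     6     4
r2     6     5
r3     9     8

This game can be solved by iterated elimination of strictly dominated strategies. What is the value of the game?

Row r2 is strictly dominated by row r3 (9>6, 8>5); eliminate r2.
Column I is strictly dominated by II for Column (4<6, 8<9); eliminate I.
Row r1 is strictly dominated by row r3 (8>4); eliminate r1.
Only (r3, II) remains, with payoff 8.

8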